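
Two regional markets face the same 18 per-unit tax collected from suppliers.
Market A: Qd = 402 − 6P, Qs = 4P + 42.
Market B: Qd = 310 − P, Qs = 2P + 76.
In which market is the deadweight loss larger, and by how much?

Market A: pre-tax P* = 36, Q* = 186; post-tax Q = 142.8; deadweight loss = 388.8.
Market B: pre-tax P* = 78, Q* = 232; post-tax Q = 220; deadweight loss = 108.
Difference: 388.8 vs 108 → market A is larger by 280.8.

Market A, by 280.8.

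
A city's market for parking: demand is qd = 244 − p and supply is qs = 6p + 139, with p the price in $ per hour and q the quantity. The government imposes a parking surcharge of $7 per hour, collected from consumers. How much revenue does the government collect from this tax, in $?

Before the tax: set 244 − p = 6p + 139 → p* = $15, q* = 229.
With the tax collected from consumers, demand (in seller-price terms) shifts: qd = 244 − (p + 7).
New equilibrium: consumers pay $21, producers receive $14, q = 223. (Wedge: pb − ps = 7.)
Revenue = t · Q = 7 · 223 = $1561.

Tax revenue = $1561.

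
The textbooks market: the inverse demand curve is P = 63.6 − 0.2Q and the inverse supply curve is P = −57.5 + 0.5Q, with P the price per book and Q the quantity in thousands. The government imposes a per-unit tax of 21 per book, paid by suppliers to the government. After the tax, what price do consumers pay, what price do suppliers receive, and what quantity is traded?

Inverting to Q(P) form: Qd = 318 − 5P; Qs = 2P + 115.
Before the tax: set 318 − 5P = 2P + 115 → P* = 29, Q* = 173.
With the tax collected from suppliers, supply shifts: Qs = 2(P − 21) + 115.
Solving gives Q = 143 with consumers paying 35 and suppliers receiving 14 (the 21 wedge).

Consumers pay 35; suppliers receive 14; quantity = 143.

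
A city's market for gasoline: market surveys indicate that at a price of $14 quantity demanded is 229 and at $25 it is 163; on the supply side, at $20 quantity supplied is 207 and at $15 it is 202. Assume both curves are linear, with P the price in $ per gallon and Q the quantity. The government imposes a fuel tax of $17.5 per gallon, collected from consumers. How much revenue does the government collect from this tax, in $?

Tax revenue = $3325.

Demand slope: (163 − 229)/(25 − 14) = -6, so Qd = 313 − 6P.
Supply slope: (202 − 207)/(15 − 20) = 1, so Qs = P + 187.
Before the tax: set 313 − 6P = P + 187 → P* = $18, Q* = 205.
With the tax collected from consumers, demand (in seller-price terms) shifts: Qd = 313 − 6(P + 17.5).
New equilibrium: consumers pay $20.5, producers receive $3, Q = 190. (Wedge: Pb − Ps = 17.5.)
Revenue = t · Q = 17.5 · 190 = $3325.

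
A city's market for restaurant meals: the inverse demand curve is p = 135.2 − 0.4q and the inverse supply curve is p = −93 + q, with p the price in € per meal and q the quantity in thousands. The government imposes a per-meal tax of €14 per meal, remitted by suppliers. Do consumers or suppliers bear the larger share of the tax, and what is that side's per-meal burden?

Suppliers bear the larger share: €10 per meal.

Inverting to q(p) form: qd = 338 − 2.5p; qs = p + 93.
Before the tax: set 338 − 2.5p = p + 93 → p* = €70, q* = 163.
With the tax collected from suppliers, supply shifts: qs = (p − 14) + 93.
Solving gives q = 153 with consumers paying €74 and suppliers receiving €60 (the €14 wedge).
Per-meal burden: consumers €4, suppliers €10.
Suppliers take the larger share because supply is less price-elastic here (demand slope 2.5 vs supply slope 1).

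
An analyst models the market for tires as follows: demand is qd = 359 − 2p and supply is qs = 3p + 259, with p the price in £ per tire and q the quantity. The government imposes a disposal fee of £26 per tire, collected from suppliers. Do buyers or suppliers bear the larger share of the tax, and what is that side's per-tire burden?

Buyers bear the larger share: £15.6 per tire.

Before the tax: set 359 − 2p = 3p + 259 → p* = £20, q* = 319.
With the tax collected from suppliers, supply shifts: qs = 3(p − 26) + 259.
New equilibrium: buyers pay £35.6, suppliers receive £9.6, q = 287.8. (Wedge: pb − ps = 26.)
Per-tire burden: buyers £15.6, suppliers £10.4.
Buyers take the larger share because demand is less price-elastic here (demand slope 2 vs supply slope 3).
The less price-elastic side of the market bears the larger share of a per-unit tax.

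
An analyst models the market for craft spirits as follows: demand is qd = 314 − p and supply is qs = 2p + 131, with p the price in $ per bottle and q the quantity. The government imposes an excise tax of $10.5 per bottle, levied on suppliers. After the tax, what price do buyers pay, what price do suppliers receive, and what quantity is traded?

Buyers pay $68; suppliers receive $57.5; quantity = 246.

Without the tax, 314 − p = 2p + 131 gives 3p = 183, so p* = $61 and q* = 253.
With the tax collected from suppliers, supply shifts: qs = 2(p − 10.5) + 131.
New equilibrium: buyers pay $68, suppliers receive $57.5, q = 246. (Wedge: pb − ps = 10.5.)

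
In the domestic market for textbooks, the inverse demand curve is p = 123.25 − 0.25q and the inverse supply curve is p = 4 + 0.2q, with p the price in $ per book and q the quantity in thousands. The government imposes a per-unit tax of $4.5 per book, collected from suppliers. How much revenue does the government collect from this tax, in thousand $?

Rewrite in direct form: qd = 493 − 4p and qs = 5p − 20.
Without the tax, 493 − 4p = 5p − 20 gives 9p = 513, so p* = $57 and q* = 265.
With the tax collected from suppliers, supply shifts: qs = 5(p − 4.5) − 20.
New equilibrium: buyers pay $59.5, suppliers receive $55, q = 255. (Wedge: pb − ps = 4.5.)
Revenue = t · Q = 4.5 · 255 = $1147.5.

Tax revenue = $1147.5 thousand.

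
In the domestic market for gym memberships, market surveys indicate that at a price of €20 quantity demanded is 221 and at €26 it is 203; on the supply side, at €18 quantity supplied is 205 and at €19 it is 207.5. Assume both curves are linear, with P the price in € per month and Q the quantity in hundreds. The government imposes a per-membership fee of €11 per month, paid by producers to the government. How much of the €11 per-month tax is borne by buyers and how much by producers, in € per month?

Buyers bear €5 per month; producers bear €6 per month.

Demand slope: (203 − 221)/(26 − 20) = -3, so Qd = 281 − 3P.
Supply slope: (207.5 − 205)/(19 − 18) = 2.5, so Qs = 2.5P + 160.
Without the tax, 281 − 3P = 2.5P + 160 gives 5.5P = 121, so P* = €22 and Q* = 215.
With the tax collected from producers, supply shifts: Qs = 2.5(P − 11) + 160.
New equilibrium: buyers pay €27, producers receive €16, Q = 200. (Wedge: Pb − Ps = 11.)
Burden on buyers: €5; on producers: €6. (They sum to €11.)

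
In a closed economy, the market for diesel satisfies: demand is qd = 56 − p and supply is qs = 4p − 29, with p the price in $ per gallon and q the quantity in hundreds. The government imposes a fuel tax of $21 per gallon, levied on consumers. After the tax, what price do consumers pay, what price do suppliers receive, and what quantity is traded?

Without the tax, 56 − p = 4p − 29 gives 5p = 85, so p* = $17 and q* = 39.
With the tax collected from consumers, demand (in seller-price terms) shifts: qd = 56 − (p + 21).
Solving gives q = 22.2 with consumers paying $33.8 and suppliers receiving $12.8 (the $21 wedge).
The less price-elastic side of the market bears the larger share of a per-unit tax.

Consumers pay $33.8; suppliers receive $12.8; quantity = 22.2.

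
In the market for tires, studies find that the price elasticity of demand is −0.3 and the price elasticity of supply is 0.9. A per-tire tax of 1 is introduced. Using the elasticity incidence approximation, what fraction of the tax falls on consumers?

Consumers' share ≈ 0.75.

Incidence ratio: consumers' share ≈ εs / (εs + |εd|) = 0.9 / (0.9 + 0.3) = 0.75.
Supply is the more elastic side, so consumers bear the larger share.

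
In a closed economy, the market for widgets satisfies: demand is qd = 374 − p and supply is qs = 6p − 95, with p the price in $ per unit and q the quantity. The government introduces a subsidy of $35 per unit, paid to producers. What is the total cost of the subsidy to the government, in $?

Government outlay = $11795.

Without the subsidy, 374 − p = 6p − 95 gives 7p = 469, so p* = $67 and q* = 307.
With a per-unit subsidy paid to producers, each receives p + 35 per unit sold, so supply becomes qs = 6(p + 35) − 95.
Solving gives q = 337 with consumers paying $37 and producers receiving $72 (the $35 wedge).
Outlay = t · Q = 35 · 337 = $11795.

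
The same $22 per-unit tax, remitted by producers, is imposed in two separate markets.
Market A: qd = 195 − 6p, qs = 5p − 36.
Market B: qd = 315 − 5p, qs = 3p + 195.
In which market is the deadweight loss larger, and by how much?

Market A, by $206.25.

Market A: pre-tax p* = $21, q* = 69; post-tax q = 9; deadweight loss = $660.
Market B: pre-tax p* = $15, q* = 240; post-tax q = 198.75; deadweight loss = $453.75.
Difference: $660 vs $453.75 → market A is larger by $206.25.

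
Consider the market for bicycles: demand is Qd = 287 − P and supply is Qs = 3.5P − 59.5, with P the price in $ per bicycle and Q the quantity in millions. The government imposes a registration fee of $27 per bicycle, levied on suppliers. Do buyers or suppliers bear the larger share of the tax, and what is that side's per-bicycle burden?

Without the tax, 287 − P = 3.5P − 59.5 gives 4.5P = 346.5, so P* = $77 and Q* = 210.
With the tax collected from suppliers, supply shifts: Qs = 3.5(P − 27) − 59.5.
Solving gives Q = 189 with buyers paying $98 and suppliers receiving $71 (the $27 wedge).
Per-bicycle burden: buyers $21, suppliers $6.
Buyers take the larger share because demand is less price-elastic here (demand slope 1 vs supply slope 3.5).
The less price-elastic side of the market bears the larger share of a per-unit tax.

Buyers bear the larger share: $21 per bicycle.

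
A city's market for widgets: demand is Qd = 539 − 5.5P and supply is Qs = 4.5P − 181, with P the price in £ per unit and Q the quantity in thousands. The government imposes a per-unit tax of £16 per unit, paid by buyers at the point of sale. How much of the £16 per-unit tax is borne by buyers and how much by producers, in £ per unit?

Buyers bear £7.2 per unit; producers bear £8.8 per unit.

Without the tax, 539 − 5.5P = 4.5P − 181 gives 10P = 720, so P* = £72 and Q* = 143.
With the tax collected from buyers, demand (in seller-price terms) shifts: Qd = 539 − 5.5(P + 16).
New equilibrium: buyers pay £79.2, producers receive £63.2, Q = 103.4. (Wedge: Pb − Ps = 16.)
Burden on buyers: £7.2; on producers: £8.8. (They sum to £16.)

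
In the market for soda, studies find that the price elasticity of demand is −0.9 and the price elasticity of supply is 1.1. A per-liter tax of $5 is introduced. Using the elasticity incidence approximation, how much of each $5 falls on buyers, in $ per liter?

Incidence ratio: buyers' share ≈ εs / (εs + |εd|) = 1.1 / (1.1 + 0.9) = 0.55.
So buyers bear ≈ 0.55 × $5 = $2.75; sellers bear $2.25.

Buyers bear ≈ $2.75 per liter.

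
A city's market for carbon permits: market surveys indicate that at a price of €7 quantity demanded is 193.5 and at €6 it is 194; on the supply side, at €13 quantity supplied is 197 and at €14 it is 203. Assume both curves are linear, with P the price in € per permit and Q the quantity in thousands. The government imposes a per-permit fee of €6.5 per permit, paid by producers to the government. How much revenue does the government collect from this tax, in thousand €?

Tax revenue = €1222 thousand.

Demand slope: (194 − 193.5)/(6 − 7) = -0.5, so Qd = 197 − 0.5P.
Supply slope: (203 − 197)/(14 − 13) = 6, so Qs = 6P + 119.
Without the tax, 197 − 0.5P = 6P + 119 gives 6.5P = 78, so P* = €12 and Q* = 191.
With the tax collected from producers, supply shifts: Qs = 6(P − 6.5) + 119.
Solving gives Q = 188 with buyers paying €18 and producers receiving €11.5 (the €6.5 wedge).
Revenue = t · Q = 6.5 · 188 = €1222.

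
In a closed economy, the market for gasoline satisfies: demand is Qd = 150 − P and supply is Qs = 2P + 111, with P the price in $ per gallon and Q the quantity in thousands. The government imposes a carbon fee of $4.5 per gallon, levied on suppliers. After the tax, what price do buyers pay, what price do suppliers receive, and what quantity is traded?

Before the tax: set 150 − P = 2P + 111 → P* = $13, Q* = 137.
With the tax collected from suppliers, supply shifts: Qs = 2(P − 4.5) + 111.
Solving gives Q = 134 with buyers paying $16 and suppliers receiving $11.5 (the $4.5 wedge).

Buyers pay $16; suppliers receive $11.5; quantity = 134.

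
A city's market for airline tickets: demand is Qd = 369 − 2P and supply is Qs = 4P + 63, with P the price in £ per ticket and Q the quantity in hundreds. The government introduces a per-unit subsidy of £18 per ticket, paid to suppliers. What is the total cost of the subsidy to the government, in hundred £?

Government outlay = £5238 hundred.

Before the subsidy: set 369 − 2P = 4P + 63 → P* = £51, Q* = 267.
With a per-unit subsidy paid to suppliers, each receives P + 18 per unit sold, so supply becomes Qs = 4(P + 18) + 63.
Solving gives Q = 291 with consumers paying £39 and suppliers receiving £57 (the £18 wedge).
Outlay = t · Q = 18 · 291 = £5238.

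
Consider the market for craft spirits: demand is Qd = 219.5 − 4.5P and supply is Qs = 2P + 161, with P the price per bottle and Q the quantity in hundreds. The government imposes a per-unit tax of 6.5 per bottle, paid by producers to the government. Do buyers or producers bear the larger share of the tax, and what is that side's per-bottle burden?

Producers bear the larger share: 4.5 per bottle.

Before the tax: set 219.5 − 4.5P = 2P + 161 → P* = 9, Q* = 179.
With the tax collected from producers, supply shifts: Qs = 2(P − 6.5) + 161.
New equilibrium: buyers pay 11, producers receive 4.5, Q = 170. (Wedge: Pb − Ps = 6.5.)
Per-bottle burden: buyers 2, producers 4.5.
Producers take the larger share because supply is less price-elastic here (demand slope 4.5 vs supply slope 2).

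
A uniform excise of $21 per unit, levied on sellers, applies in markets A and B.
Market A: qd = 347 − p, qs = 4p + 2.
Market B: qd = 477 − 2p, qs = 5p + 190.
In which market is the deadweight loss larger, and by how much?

Market B, by $138.6.

Market A: pre-tax p* = $69, q* = 278; post-tax q = 261.2; deadweight loss = $176.4.
Market B: pre-tax p* = $41, q* = 395; post-tax q = 365; deadweight loss = $315.
Difference: $176.4 vs $315 → market B is larger by $138.6.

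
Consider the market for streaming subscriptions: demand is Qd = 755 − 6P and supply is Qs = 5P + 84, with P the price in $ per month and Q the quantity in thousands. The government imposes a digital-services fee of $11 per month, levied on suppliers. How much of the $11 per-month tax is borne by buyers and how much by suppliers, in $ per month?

Without the tax, 755 − 6P = 5P + 84 gives 11P = 671, so P* = $61 and Q* = 389.
With the tax collected from suppliers, supply shifts: Qs = 5(P − 11) + 84.
New equilibrium: buyers pay $66, suppliers receive $55, Q = 359. (Wedge: Pb − Ps = 11.)
Burden on buyers: $5; on suppliers: $6. (They sum to $11.)

Buyers bear $5 per month; suppliers bear $6 per month.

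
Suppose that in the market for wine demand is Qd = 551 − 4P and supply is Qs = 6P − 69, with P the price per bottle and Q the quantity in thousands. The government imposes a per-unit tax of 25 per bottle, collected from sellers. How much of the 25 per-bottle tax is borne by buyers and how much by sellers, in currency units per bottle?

Buyers bear 15 per bottle; sellers bear 10 per bottle.

Without the tax, 551 − 4P = 6P − 69 gives 10P = 620, so P* = 62 and Q* = 303.
With the tax collected from sellers, supply shifts: Qs = 6(P − 25) − 69.
Solving gives Q = 243 with buyers paying 77 and sellers receiving 52 (the 25 wedge).
Burden on buyers: 15; on sellers: 10. (They sum to 25.)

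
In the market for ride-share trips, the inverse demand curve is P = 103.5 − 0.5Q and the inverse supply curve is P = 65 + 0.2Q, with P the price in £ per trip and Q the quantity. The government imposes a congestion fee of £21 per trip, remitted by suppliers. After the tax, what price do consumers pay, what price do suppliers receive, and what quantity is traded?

Consumers pay £91; suppliers receive £70; quantity = 25.

Rewrite in direct form: Qd = 207 − 2P and Qs = 5P − 325.
Before the tax: set 207 − 2P = 5P − 325 → P* = £76, Q* = 55.
With the tax collected from suppliers, supply shifts: Qs = 5(P − 21) − 325.
New equilibrium: consumers pay £91, suppliers receive £70, Q = 25. (Wedge: Pb − Ps = 21.)
The less price-elastic side of the market bears the larger share of a per-unit tax.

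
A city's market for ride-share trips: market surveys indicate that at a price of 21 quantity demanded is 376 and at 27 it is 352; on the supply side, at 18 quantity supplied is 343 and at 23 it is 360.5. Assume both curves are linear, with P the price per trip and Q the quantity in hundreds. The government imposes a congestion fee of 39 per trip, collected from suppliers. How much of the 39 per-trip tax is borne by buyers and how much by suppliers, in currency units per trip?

Buyers bear 18.2 per trip; suppliers bear 20.8 per trip.

Demand slope: (352 − 376)/(27 − 21) = -4, so Qd = 460 − 4P.
Supply slope: (360.5 − 343)/(23 − 18) = 3.5, so Qs = 3.5P + 280.
Before the tax: set 460 − 4P = 3.5P + 280 → P* = 24, Q* = 364.
With the tax collected from suppliers, supply shifts: Qs = 3.5(P − 39) + 280.
Solving gives Q = 291.2 with buyers paying 42.2 and suppliers receiving 3.2 (the 39 wedge).
Burden on buyers: 18.2; on suppliers: 20.8. (They sum to 39.)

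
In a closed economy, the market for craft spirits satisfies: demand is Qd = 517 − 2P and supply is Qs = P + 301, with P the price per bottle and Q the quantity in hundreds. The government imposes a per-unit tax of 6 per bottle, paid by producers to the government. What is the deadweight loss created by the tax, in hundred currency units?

Deadweight loss = 12 hundred.

Without the tax, 517 − 2P = P + 301 gives 3P = 216, so P* = 72 and Q* = 373.
With the tax collected from producers, supply shifts: Qs = (P − 6) + 301.
New equilibrium: buyers pay 74, producers receive 68, Q = 369. (Wedge: Pb − Ps = 6.)
Quantity falls by |ΔQ| = |373 − 369| = 4.
DWL = ½ · t · |ΔQ| = ½ · 6 · 4 = 12.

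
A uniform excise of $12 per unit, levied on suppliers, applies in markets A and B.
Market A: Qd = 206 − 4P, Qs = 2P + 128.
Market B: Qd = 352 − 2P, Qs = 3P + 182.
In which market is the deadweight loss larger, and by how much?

Market A: pre-tax P* = $13, Q* = 154; post-tax Q = 138; deadweight loss = $96.
Market B: pre-tax P* = $34, Q* = 284; post-tax Q = 269.6; deadweight loss = $86.4.
Difference: $96 vs $86.4 → market A is larger by $9.6.

Market A, by $9.6.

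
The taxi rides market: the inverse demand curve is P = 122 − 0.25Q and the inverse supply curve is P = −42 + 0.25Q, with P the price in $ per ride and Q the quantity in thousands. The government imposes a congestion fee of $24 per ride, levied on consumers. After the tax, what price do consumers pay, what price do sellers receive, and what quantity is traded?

Consumers pay $52; sellers receive $28; quantity = 280.

Inverting to Q(P) form: Qd = 488 − 4P; Qs = 4P + 168.
Before the tax: set 488 − 4P = 4P + 168 → P* = $40, Q* = 328.
With the tax collected from consumers, demand (in seller-price terms) shifts: Qd = 488 − 4(P + 24).
New equilibrium: consumers pay $52, sellers receive $28, Q = 280. (Wedge: Pb − Ps = 24.)
The less price-elastic side of the market bears the larger share of a per-unit tax.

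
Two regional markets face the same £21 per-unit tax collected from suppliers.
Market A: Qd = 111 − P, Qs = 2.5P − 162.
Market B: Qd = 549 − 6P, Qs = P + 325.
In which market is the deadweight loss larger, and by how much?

Market B, by £31.5.

Market A: pre-tax P* = £78, Q* = 33; post-tax Q = 18; deadweight loss = £157.5.
Market B: pre-tax P* = £32, Q* = 357; post-tax Q = 339; deadweight loss = £189.
Difference: £157.5 vs £189 → market B is larger by £31.5.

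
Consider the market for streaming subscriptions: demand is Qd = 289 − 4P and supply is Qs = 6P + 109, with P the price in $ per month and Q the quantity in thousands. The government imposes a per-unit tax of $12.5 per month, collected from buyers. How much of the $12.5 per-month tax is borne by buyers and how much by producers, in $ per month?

Buyers bear $7.5 per month; producers bear $5 per month.

Before the tax: set 289 − 4P = 6P + 109 → P* = $18, Q* = 217.
With the tax collected from buyers, demand (in seller-price terms) shifts: Qd = 289 − 4(P + 12.5).
New equilibrium: buyers pay $25.5, producers receive $13, Q = 187. (Wedge: Pb − Ps = 12.5.)
Burden on buyers: $7.5; on producers: $5. (They sum to $12.5.)
The less price-elastic side of the market bears the larger share of a per-unit tax.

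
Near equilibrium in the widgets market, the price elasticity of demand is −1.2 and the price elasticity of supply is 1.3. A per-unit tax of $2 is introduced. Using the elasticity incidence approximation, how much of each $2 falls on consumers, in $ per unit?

Consumers bear ≈ $1.04 per unit.

Incidence ratio: consumers' share ≈ εs / (εs + |εd|) = 1.3 / (1.3 + 1.2) = 0.52.
So consumers bear ≈ 0.52 × $2 = $1.04; suppliers bear $0.96.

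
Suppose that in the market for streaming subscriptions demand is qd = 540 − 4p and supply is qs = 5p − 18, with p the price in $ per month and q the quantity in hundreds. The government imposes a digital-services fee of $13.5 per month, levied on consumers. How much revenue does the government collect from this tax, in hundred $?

Tax revenue = $3537 hundred.

Without the tax, 540 − 4p = 5p − 18 gives 9p = 558, so p* = $62 and q* = 292.
With the tax collected from consumers, demand (in seller-price terms) shifts: qd = 540 − 4(p + 13.5).
New equilibrium: consumers pay $69.5, suppliers receive $56, q = 262. (Wedge: pb − ps = 13.5.)
Revenue = t · Q = 13.5 · 262 = $3537.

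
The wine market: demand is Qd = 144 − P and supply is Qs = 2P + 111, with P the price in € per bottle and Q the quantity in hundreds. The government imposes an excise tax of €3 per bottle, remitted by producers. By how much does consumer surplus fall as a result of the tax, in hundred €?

Consumer surplus falls by €264 hundred.

Without the tax, 144 − P = 2P + 111 gives 3P = 33, so P* = €11 and Q* = 133.
With the tax collected from producers, supply shifts: Qs = 2(P − 3) + 111.
New equilibrium: consumers pay €13, producers receive €10, Q = 131. (Wedge: Pb − Ps = 3.)
ΔCS is the trapezoid between Q = 131 and Q = 133 of height €2: ½ · (133 + 131) · 2 = €264.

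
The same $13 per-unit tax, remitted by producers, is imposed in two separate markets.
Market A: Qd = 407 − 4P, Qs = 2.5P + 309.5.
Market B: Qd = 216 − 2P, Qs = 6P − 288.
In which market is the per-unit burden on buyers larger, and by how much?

Market B, by $4.75.

Market A: pre-tax P* = $15, Q* = 347; post-tax Q = 327; per-unit burden on buyers = $5.
Market B: pre-tax P* = $63, Q* = 90; post-tax Q = 70.5; per-unit burden on buyers = $9.75.
Difference: $5 vs $9.75 → market B is larger by $4.75.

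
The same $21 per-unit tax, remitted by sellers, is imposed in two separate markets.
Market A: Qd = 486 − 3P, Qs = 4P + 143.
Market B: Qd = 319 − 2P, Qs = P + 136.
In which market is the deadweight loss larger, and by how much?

Market A: pre-tax P* = $49, Q* = 339; post-tax Q = 303; deadweight loss = $378.
Market B: pre-tax P* = $61, Q* = 197; post-tax Q = 183; deadweight loss = $147.
Difference: $378 vs $147 → market A is larger by $231.

Market A, by $231.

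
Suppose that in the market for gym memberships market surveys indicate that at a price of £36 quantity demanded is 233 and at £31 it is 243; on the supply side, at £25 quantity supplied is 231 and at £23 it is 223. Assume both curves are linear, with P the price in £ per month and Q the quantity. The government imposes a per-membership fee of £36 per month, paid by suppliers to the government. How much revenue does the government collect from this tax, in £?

Demand slope: (243 − 233)/(31 − 36) = -2, so Qd = 305 − 2P.
Supply slope: (223 − 231)/(23 − 25) = 4, so Qs = 4P + 131.
Before the tax: set 305 − 2P = 4P + 131 → P* = £29, Q* = 247.
With the tax collected from suppliers, supply shifts: Qs = 4(P − 36) + 131.
New equilibrium: consumers pay £53, suppliers receive £17, Q = 199. (Wedge: Pb − Ps = 36.)
Revenue = t · Q = 36 · 199 = £7164.

Tax revenue = £7164.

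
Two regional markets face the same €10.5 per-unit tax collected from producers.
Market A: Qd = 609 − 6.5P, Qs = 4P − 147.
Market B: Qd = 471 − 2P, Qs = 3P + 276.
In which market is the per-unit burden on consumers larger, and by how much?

Market B, by €2.3.

Market A: pre-tax P* = €72, Q* = 141; post-tax Q = 115; per-unit burden on consumers = €4.
Market B: pre-tax P* = €39, Q* = 393; post-tax Q = 380.4; per-unit burden on consumers = €6.3.
Difference: €4 vs €6.3 → market B is larger by €2.3.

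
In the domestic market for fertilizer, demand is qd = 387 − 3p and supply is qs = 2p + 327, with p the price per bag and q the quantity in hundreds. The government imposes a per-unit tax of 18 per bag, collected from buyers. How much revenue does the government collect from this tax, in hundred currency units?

Tax revenue = 5929.2 hundred.

Before the tax: set 387 − 3p = 2p + 327 → p* = 12, q* = 351.
With the tax collected from buyers, demand (in seller-price terms) shifts: qd = 387 − 3(p + 18).
Solving gives q = 329.4 with buyers paying 19.2 and producers receiving 1.2 (the 18 wedge).
Revenue = t · Q = 18 · 329.4 = 5929.2.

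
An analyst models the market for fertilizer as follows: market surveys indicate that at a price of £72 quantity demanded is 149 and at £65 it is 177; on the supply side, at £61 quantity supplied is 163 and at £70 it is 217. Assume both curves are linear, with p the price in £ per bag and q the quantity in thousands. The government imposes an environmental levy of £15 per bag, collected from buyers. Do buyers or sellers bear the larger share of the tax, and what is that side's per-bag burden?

Buyers bear the larger share: £9 per bag.

Demand slope: (177 − 149)/(65 − 72) = -4, so qd = 437 − 4p.
Supply slope: (217 − 163)/(70 − 61) = 6, so qs = 6p − 203.
Without the tax, 437 − 4p = 6p − 203 gives 10p = 640, so p* = £64 and q* = 181.
With the tax collected from buyers, demand (in seller-price terms) shifts: qd = 437 − 4(p + 15).
New equilibrium: buyers pay £73, sellers receive £58, q = 145. (Wedge: pb − ps = 15.)
Per-bag burden: buyers £9, sellers £6.
Buyers take the larger share because demand is less price-elastic here (demand slope 4 vs supply slope 6).
The less price-elastic side of the market bears the larger share of a per-unit tax.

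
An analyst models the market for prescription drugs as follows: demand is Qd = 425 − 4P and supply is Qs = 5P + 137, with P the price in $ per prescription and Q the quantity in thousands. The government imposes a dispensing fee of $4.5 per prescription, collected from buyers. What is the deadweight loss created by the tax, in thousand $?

Deadweight loss = $22.5 thousand.

Before the tax: set 425 − 4P = 5P + 137 → P* = $32, Q* = 297.
With the tax collected from buyers, demand (in seller-price terms) shifts: Qd = 425 − 4(P + 4.5).
Solving gives Q = 287 with buyers paying $34.5 and suppliers receiving $30 (the $4.5 wedge).
Quantity falls by |ΔQ| = |297 − 287| = 10.
DWL = ½ · t · |ΔQ| = ½ · 4.5 · 10 = $22.5.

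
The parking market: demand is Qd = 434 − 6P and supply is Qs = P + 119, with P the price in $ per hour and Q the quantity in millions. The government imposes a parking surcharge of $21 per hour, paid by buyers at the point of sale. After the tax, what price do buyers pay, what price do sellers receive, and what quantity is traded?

Before the tax: set 434 − 6P = P + 119 → P* = $45, Q* = 164.
With the tax collected from buyers, demand (in seller-price terms) shifts: Qd = 434 − 6(P + 21).
New equilibrium: buyers pay $48, sellers receive $27, Q = 146. (Wedge: Pb − Ps = 21.)

Buyers pay $48; sellers receive $27; quantity = 146.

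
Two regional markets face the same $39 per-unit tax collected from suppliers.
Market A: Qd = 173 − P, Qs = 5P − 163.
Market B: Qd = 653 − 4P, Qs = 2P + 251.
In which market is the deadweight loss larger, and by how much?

Market B, by $380.25.

Market A: pre-tax P* = $56, Q* = 117; post-tax Q = 84.5; deadweight loss = $633.75.
Market B: pre-tax P* = $67, Q* = 385; post-tax Q = 333; deadweight loss = $1014.
Difference: $633.75 vs $1014 → market B is larger by $380.25.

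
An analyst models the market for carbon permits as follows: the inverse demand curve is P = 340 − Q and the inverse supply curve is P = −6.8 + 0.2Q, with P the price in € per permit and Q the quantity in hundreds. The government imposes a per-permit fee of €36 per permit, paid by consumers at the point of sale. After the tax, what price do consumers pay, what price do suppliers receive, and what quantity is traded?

Rewrite in direct form: Qd = 340 − P and Qs = 5P + 34.
Before the tax: set 340 − P = 5P + 34 → P* = €51, Q* = 289.
With the tax collected from consumers, demand (in seller-price terms) shifts: Qd = 340 − (P + 36).
Solving gives Q = 259 with consumers paying €81 and suppliers receiving €45 (the €36 wedge).

Consumers pay €81; suppliers receive €45; quantity = 259.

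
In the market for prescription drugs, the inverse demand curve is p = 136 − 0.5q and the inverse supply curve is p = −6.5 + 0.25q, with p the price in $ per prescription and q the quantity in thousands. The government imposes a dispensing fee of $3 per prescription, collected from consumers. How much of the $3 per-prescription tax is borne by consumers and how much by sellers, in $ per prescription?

Consumers bear $2 per prescription; sellers bear $1 per prescription.

Inverting to q(p) form: qd = 272 − 2p; qs = 4p + 26.
Without the tax, 272 − 2p = 4p + 26 gives 6p = 246, so p* = $41 and q* = 190.
With the tax collected from consumers, demand (in seller-price terms) shifts: qd = 272 − 2(p + 3).
New equilibrium: consumers pay $43, sellers receive $40, q = 186. (Wedge: pb − ps = 3.)
Burden on consumers: $2; on sellers: $1. (They sum to $3.)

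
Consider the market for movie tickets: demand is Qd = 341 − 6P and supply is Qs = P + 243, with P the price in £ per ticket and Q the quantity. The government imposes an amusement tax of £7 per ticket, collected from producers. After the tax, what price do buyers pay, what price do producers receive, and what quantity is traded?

Before the tax: set 341 − 6P = P + 243 → P* = £14, Q* = 257.
With the tax collected from producers, supply shifts: Qs = (P − 7) + 243.
New equilibrium: buyers pay £15, producers receive £8, Q = 251. (Wedge: Pb − Ps = 7.)

Buyers pay £15; producers receive £8; quantity = 251.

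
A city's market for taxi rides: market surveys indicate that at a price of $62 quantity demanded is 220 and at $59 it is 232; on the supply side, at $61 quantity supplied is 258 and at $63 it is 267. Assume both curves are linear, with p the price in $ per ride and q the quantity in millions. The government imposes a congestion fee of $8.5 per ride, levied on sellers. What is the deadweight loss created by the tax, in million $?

Demand slope: (232 − 220)/(59 − 62) = -4, so qd = 468 − 4p.
Supply slope: (267 − 258)/(63 − 61) = 4.5, so qs = 4.5p − 16.5.
Before the tax: set 468 − 4p = 4.5p − 16.5 → p* = $57, q* = 240.
With the tax collected from sellers, supply shifts: qs = 4.5(p − 8.5) − 16.5.
New equilibrium: consumers pay $61.5, sellers receive $53, q = 222. (Wedge: pb − ps = 8.5.)
Quantity falls by |ΔQ| = |240 − 222| = 18.
DWL = ½ · t · |ΔQ| = ½ · 8.5 · 18 = $76.5.

Deadweight loss = $76.5 million.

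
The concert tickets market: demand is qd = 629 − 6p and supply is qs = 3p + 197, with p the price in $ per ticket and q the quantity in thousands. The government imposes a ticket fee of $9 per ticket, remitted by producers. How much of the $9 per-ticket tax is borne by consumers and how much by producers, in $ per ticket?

Without the tax, 629 − 6p = 3p + 197 gives 9p = 432, so p* = $48 and q* = 341.
With the tax collected from producers, supply shifts: qs = 3(p − 9) + 197.
New equilibrium: consumers pay $51, producers receive $42, q = 323. (Wedge: pb − ps = 9.)
Burden on consumers: $3; on producers: $6. (They sum to $9.)
The less price-elastic side of the market bears the larger share of a per-unit tax.

Consumers bear $3 per ticket; producers bear $6 per ticket.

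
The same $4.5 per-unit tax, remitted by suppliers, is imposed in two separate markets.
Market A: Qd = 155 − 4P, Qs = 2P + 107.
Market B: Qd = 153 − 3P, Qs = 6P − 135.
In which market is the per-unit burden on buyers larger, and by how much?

Market A: pre-tax P* = $8, Q* = 123; post-tax Q = 117; per-unit burden on buyers = $1.5.
Market B: pre-tax P* = $32, Q* = 57; post-tax Q = 48; per-unit burden on buyers = $3.
Difference: $1.5 vs $3 → market B is larger by $1.5.

Market B, by $1.5.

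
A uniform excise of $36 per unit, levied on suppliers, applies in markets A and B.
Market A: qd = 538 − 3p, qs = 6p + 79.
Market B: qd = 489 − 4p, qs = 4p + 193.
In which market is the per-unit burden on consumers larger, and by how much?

Market A: pre-tax p* = $51, q* = 385; post-tax q = 313; per-unit burden on consumers = $24.
Market B: pre-tax p* = $37, q* = 341; post-tax q = 269; per-unit burden on consumers = $18.
Difference: $24 vs $18 → market A is larger by $6.

Market A, by $6.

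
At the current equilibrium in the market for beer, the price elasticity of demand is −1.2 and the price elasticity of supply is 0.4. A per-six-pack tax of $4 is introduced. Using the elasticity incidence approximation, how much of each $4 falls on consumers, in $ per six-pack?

Consumers bear ≈ $1 per six-pack.

Incidence ratio: consumers' share ≈ εs / (εs + |εd|) = 0.4 / (0.4 + 1.2) = 0.25.
So consumers bear ≈ 0.25 × $4 = $1; sellers bear $3.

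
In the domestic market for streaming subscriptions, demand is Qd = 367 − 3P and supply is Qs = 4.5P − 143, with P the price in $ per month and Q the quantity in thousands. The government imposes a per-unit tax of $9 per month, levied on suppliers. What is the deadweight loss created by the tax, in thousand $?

Deadweight loss = $72.9 thousand.

Before the tax: set 367 − 3P = 4.5P − 143 → P* = $68, Q* = 163.
With the tax collected from suppliers, supply shifts: Qs = 4.5(P − 9) − 143.
Solving gives Q = 146.8 with buyers paying $73.4 and suppliers receiving $64.4 (the $9 wedge).
Quantity falls by |ΔQ| = |163 − 146.8| = 16.2.
DWL = ½ · t · |ΔQ| = ½ · 9 · 16.2 = $72.9.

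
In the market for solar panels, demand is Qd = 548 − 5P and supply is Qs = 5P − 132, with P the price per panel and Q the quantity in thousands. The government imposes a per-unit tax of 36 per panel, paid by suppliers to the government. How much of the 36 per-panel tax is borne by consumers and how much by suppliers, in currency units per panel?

Consumers bear 18 per panel; suppliers bear 18 per panel.

Before the tax: set 548 − 5P = 5P − 132 → P* = 68, Q* = 208.
With the tax collected from suppliers, supply shifts: Qs = 5(P − 36) − 132.
New equilibrium: consumers pay 86, suppliers receive 50, Q = 118. (Wedge: Pb − Ps = 36.)
Burden on consumers: 18; on suppliers: 18. (They sum to 36.)
The less price-elastic side of the market bears the larger share of a per-unit tax.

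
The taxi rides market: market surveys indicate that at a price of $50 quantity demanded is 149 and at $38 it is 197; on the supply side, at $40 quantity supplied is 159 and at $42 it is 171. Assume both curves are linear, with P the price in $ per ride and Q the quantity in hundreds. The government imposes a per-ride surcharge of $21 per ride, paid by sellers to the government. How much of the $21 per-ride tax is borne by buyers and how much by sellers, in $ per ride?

Buyers bear $12.6 per ride; sellers bear $8.4 per ride.

Demand slope: (197 − 149)/(38 − 50) = -4, so Qd = 349 − 4P.
Supply slope: (171 − 159)/(42 − 40) = 6, so Qs = 6P − 81.
Without the tax, 349 − 4P = 6P − 81 gives 10P = 430, so P* = $43 and Q* = 177.
With the tax collected from sellers, supply shifts: Qs = 6(P − 21) − 81.
New equilibrium: buyers pay $55.6, sellers receive $34.6, Q = 126.6. (Wedge: Pb − Ps = 21.)
Burden on buyers: $12.6; on sellers: $8.4. (They sum to $21.)
The less price-elastic side of the market bears the larger share of a per-unit tax.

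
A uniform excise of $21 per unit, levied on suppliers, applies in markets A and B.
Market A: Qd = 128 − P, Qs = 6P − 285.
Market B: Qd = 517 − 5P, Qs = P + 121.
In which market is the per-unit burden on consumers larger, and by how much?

Market A: pre-tax P* = $59, Q* = 69; post-tax Q = 51; per-unit burden on consumers = $18.
Market B: pre-tax P* = $66, Q* = 187; post-tax Q = 169.5; per-unit burden on consumers = $3.5.
Difference: $18 vs $3.5 → market A is larger by $14.5.

Market A, by $14.5.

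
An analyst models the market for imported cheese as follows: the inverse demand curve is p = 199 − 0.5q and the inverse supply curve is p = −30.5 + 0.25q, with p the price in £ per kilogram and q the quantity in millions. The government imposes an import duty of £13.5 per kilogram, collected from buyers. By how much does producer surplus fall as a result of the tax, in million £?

Rewrite in direct form: qd = 398 − 2p and qs = 4p + 122.
Without the tax, 398 − 2p = 4p + 122 gives 6p = 276, so p* = £46 and q* = 306.
With the tax collected from buyers, demand (in seller-price terms) shifts: qd = 398 − 2(p + 13.5).
Solving gives q = 288 with buyers paying £55 and sellers receiving £41.5 (the £13.5 wedge).
ΔPS is the trapezoid between Q = 288 and Q = 306 of height £4.5: ½ · (306 + 288) · 4.5 = £1336.5.

Producer surplus falls by £1336.5 million.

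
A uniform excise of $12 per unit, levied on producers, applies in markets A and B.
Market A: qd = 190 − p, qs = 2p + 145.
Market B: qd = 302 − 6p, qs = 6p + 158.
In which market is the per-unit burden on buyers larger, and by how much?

Market A, by $2.

Market A: pre-tax p* = $15, q* = 175; post-tax q = 167; per-unit burden on buyers = $8.
Market B: pre-tax p* = $12, q* = 230; post-tax q = 194; per-unit burden on buyers = $6.
Difference: $8 vs $6 → market A is larger by $2.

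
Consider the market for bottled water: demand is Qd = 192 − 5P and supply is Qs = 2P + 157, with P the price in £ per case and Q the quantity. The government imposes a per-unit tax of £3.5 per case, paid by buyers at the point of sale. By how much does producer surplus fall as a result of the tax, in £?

Producer surplus falls by £411.25.

Without the tax, 192 − 5P = 2P + 157 gives 7P = 35, so P* = £5 and Q* = 167.
With the tax collected from buyers, demand (in seller-price terms) shifts: Qd = 192 − 5(P + 3.5).
Solving gives Q = 162 with buyers paying £6 and suppliers receiving £2.5 (the £3.5 wedge).
ΔPS is the trapezoid between Q = 162 and Q = 167 of height £2.5: ½ · (167 + 162) · 2.5 = £411.25.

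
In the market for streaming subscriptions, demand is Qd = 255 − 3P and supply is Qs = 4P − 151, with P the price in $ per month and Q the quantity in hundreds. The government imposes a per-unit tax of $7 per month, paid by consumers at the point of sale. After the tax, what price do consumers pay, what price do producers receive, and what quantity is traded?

Before the tax: set 255 − 3P = 4P − 151 → P* = $58, Q* = 81.
With the tax collected from consumers, demand (in seller-price terms) shifts: Qd = 255 − 3(P + 7).
New equilibrium: consumers pay $62, producers receive $55, Q = 69. (Wedge: Pb − Ps = 7.)
The less price-elastic side of the market bears the larger share of a per-unit tax.

Consumers pay $62; producers receive $55; quantity = 69.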